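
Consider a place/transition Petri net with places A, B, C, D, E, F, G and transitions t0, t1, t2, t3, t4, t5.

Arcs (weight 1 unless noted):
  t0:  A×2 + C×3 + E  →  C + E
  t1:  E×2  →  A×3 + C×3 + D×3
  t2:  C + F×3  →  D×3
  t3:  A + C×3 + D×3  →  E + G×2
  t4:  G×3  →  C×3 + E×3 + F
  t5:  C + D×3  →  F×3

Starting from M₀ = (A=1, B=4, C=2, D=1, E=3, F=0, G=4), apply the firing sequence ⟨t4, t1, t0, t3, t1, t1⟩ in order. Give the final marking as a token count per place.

(A=7, B=4, C=9, D=7, E=1, F=1, G=3)

step 1: fire t4:  (A=1, B=4, C=2, D=1, E=3, F=0, G=4) → (A=1, B=4, C=5, D=1, E=6, F=1, G=1)
step 2: fire t1:  (A=1, B=4, C=5, D=1, E=6, F=1, G=1) → (A=4, B=4, C=8, D=4, E=4, F=1, G=1)
step 3: fire t0:  (A=4, B=4, C=8, D=4, E=4, F=1, G=1) → (A=2, B=4, C=6, D=4, E=4, F=1, G=1)
step 4: fire t3:  (A=2, B=4, C=6, D=4, E=4, F=1, G=1) → (A=1, B=4, C=3, D=1, E=5, F=1, G=3)
step 5: fire t1:  (A=1, B=4, C=3, D=1, E=5, F=1, G=3) → (A=4, B=4, C=6, D=4, E=3, F=1, G=3)
step 6: fire t1:  (A=4, B=4, C=6, D=4, E=3, F=1, G=3) → (A=7, B=4, C=9, D=7, E=1, F=1, G=3)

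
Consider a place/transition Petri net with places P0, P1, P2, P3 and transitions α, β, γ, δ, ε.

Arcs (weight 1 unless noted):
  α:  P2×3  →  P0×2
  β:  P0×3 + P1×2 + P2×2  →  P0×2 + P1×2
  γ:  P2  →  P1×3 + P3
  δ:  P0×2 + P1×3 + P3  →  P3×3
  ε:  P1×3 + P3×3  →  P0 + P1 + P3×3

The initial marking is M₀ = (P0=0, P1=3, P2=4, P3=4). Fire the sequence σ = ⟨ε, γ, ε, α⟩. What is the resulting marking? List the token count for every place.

step 1: fire ε:  (P0=0, P1=3, P2=4, P3=4) → (P0=1, P1=1, P2=4, P3=4)
step 2: fire γ:  (P0=1, P1=1, P2=4, P3=4) → (P0=1, P1=4, P2=3, P3=5)
step 3: fire ε:  (P0=1, P1=4, P2=3, P3=5) → (P0=2, P1=2, P2=3, P3=5)
step 4: fire α:  (P0=2, P1=2, P2=3, P3=5) → (P0=4, P1=2, P2=0, P3=5)

(P0=4, P1=2, P2=0, P3=5)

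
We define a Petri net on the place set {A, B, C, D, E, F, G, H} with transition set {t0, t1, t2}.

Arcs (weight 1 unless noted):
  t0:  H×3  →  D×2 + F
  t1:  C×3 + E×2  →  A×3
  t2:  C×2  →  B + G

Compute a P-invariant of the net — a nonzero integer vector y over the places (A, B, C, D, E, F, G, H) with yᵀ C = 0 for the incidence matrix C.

y = (A:1, B:2, C:1, D:0, E:0, F:0, G:0, H:0)

Incidence matrix C (rows=places, cols=transitions):
       t0   t1   t2
    A   0    3    0
    B   0    0    1
    C   0   -3   -2
    D   2    0    0
    E   0   -2    0
    F   1    0    0
    G   0    0    1
    H  -3    0    0

Candidate y = [1, 2, 1, 0, 0, 0, 0, 0]; check y·C column-wise:
  col t0: 1·0 + 2·0 + 1·0 + 0·2 + 0·1 + 0·-3 = 0
  col t1: 1·3 + 2·0 + 1·-3 + 0·-2 = 0
  col t2: 1·0 + 2·1 + 1·-2 + 0·1 = 0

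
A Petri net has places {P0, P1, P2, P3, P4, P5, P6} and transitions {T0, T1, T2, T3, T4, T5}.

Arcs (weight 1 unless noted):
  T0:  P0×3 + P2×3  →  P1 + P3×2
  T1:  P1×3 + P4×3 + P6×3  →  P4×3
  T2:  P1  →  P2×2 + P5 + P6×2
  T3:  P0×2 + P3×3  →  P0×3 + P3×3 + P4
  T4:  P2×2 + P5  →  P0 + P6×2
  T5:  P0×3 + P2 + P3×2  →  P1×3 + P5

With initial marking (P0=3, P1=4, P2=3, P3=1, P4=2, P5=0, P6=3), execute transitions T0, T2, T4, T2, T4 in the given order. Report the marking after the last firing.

step 1: fire T0:  (P0=3, P1=4, P2=3, P3=1, P4=2, P5=0, P6=3) → (P0=0, P1=5, P2=0, P3=3, P4=2, P5=0, P6=3)
step 2: fire T2:  (P0=0, P1=5, P2=0, P3=3, P4=2, P5=0, P6=3) → (P0=0, P1=4, P2=2, P3=3, P4=2, P5=1, P6=5)
step 3: fire T4:  (P0=0, P1=4, P2=2, P3=3, P4=2, P5=1, P6=5) → (P0=1, P1=4, P2=0, P3=3, P4=2, P5=0, P6=7)
step 4: fire T2:  (P0=1, P1=4, P2=0, P3=3, P4=2, P5=0, P6=7) → (P0=1, P1=3, P2=2, P3=3, P4=2, P5=1, P6=9)
step 5: fire T4:  (P0=1, P1=3, P2=2, P3=3, P4=2, P5=1, P6=9) → (P0=2, P1=3, P2=0, P3=3, P4=2, P5=0, P6=11)

(P0=2, P1=3, P2=0, P3=3, P4=2, P5=0, P6=11)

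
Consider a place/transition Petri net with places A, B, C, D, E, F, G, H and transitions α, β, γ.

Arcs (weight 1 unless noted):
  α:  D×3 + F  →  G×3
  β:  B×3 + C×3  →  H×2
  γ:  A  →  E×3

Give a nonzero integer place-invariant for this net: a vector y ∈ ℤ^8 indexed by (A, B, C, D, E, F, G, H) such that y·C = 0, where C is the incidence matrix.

Incidence matrix C (rows=places, cols=transitions):
        α    β    γ
    A   0    0   -1
    B   0   -3    0
    C   0   -3    0
    D  -3    0    0
    E   0    0    3
    F  -1    0    0
    G   3    0    0
    H   0    2    0

Candidate y = [0, 1, -1, 0, 0, 0, 0, 0]; check y·C column-wise:
  col α: 1·0 + -1·0 + 0·-3 + 0·-1 + 0·3 = 0
  col β: 1·-3 + -1·-3 + 0·2 = 0
  col γ: 0·-1 + 1·0 + -1·0 + 0·3 = 0

y = (A:0, B:1, C:-1, D:0, E:0, F:0, G:0, H:0)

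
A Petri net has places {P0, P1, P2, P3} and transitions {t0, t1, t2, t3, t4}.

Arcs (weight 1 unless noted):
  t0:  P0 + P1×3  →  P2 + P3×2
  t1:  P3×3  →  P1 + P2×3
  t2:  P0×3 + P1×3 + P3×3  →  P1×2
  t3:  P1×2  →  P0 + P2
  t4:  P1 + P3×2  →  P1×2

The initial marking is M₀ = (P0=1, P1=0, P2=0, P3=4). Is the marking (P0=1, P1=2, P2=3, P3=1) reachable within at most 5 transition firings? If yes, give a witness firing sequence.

NO — not reachable within 5 firings

depth 0: 1 marking
depth 1: 2 markings reached so far
depth 2: 2 markings reached so far
(frontier empty at depth 2; search complete)
target is not among the 2 markings reachable within 5 steps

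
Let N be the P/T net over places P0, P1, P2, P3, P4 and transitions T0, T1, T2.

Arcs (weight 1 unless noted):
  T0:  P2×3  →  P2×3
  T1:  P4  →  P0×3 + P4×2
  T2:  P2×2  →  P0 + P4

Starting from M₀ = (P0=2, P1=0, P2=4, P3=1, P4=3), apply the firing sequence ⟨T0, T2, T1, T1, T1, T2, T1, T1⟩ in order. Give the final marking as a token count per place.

(P0=19, P1=0, P2=0, P3=1, P4=10)

step 1: fire T0:  (P0=2, P1=0, P2=4, P3=1, P4=3) → (P0=2, P1=0, P2=4, P3=1, P4=3)
step 2: fire T2:  (P0=2, P1=0, P2=4, P3=1, P4=3) → (P0=3, P1=0, P2=2, P3=1, P4=4)
step 3: fire T1:  (P0=3, P1=0, P2=2, P3=1, P4=4) → (P0=6, P1=0, P2=2, P3=1, P4=5)
step 4: fire T1:  (P0=6, P1=0, P2=2, P3=1, P4=5) → (P0=9, P1=0, P2=2, P3=1, P4=6)
step 5: fire T1:  (P0=9, P1=0, P2=2, P3=1, P4=6) → (P0=12, P1=0, P2=2, P3=1, P4=7)
step 6: fire T2:  (P0=12, P1=0, P2=2, P3=1, P4=7) → (P0=13, P1=0, P2=0, P3=1, P4=8)
step 7: fire T1:  (P0=13, P1=0, P2=0, P3=1, P4=8) → (P0=16, P1=0, P2=0, P3=1, P4=9)
step 8: fire T1:  (P0=16, P1=0, P2=0, P3=1, P4=9) → (P0=19, P1=0, P2=0, P3=1, P4=10)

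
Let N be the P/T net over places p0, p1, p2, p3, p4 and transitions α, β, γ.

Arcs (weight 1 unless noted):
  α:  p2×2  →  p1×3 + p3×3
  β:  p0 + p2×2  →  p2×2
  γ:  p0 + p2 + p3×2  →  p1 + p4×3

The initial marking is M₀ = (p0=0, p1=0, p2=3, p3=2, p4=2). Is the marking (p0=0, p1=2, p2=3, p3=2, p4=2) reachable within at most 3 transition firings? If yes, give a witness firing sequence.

depth 0: 1 marking
depth 1: 2 markings reached so far
depth 2: 2 markings reached so far
(frontier empty at depth 2; search complete)
target is not among the 2 markings reachable within 3 steps

NO — not reachable within 3 firings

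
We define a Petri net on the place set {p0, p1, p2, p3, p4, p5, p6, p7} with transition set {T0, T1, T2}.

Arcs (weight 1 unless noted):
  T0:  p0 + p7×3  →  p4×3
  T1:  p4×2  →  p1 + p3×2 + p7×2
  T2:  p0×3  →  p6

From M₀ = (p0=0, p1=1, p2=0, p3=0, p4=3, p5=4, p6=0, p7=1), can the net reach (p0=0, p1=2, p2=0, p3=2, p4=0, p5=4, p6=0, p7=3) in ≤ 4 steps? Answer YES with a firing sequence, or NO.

NO — not reachable within 4 firings

depth 0: 1 marking
depth 1: 2 markings reached so far
depth 2: 2 markings reached so far
(frontier empty at depth 2; search complete)
target is not among the 2 markings reachable within 4 steps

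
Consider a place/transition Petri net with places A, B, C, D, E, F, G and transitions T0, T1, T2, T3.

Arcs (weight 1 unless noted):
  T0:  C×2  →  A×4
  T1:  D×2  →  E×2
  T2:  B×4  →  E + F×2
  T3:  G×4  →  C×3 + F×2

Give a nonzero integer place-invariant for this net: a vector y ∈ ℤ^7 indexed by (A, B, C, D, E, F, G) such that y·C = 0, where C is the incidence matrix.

Incidence matrix C (rows=places, cols=transitions):
       T0   T1   T2   T3
    A   4    0    0    0
    B   0    0   -4    0
    C  -2    0    0    3
    D   0   -2    0    0
    E   0    2    1    0
    F   0    0    2    2
    G   0    0    0   -4

Candidate y = [0, 1, 0, 4, 4, 0, 0]; check y·C column-wise:
  col T0: 0·4 + 1·0 + 0·-2 + 4·0 + 4·0 = 0
  col T1: 1·0 + 4·-2 + 4·2 = 0
  col T2: 1·-4 + 4·0 + 4·1 + 0·2 = 0
  col T3: 1·0 + 0·3 + 4·0 + 4·0 + 0·2 + 0·-4 = 0

y = (A:0, B:1, C:0, D:4, E:4, F:0, G:0)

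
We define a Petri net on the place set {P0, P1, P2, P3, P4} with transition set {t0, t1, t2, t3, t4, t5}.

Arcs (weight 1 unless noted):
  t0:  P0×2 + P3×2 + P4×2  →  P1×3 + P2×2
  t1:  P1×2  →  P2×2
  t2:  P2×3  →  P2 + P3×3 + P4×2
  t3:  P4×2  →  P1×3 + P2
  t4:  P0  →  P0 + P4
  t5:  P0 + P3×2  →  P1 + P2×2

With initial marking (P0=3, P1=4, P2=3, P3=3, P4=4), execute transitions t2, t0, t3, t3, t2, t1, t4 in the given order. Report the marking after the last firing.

step 1: fire t2:  (P0=3, P1=4, P2=3, P3=3, P4=4) → (P0=3, P1=4, P2=1, P3=6, P4=6)
step 2: fire t0:  (P0=3, P1=4, P2=1, P3=6, P4=6) → (P0=1, P1=7, P2=3, P3=4, P4=4)
step 3: fire t3:  (P0=1, P1=7, P2=3, P3=4, P4=4) → (P0=1, P1=10, P2=4, P3=4, P4=2)
step 4: fire t3:  (P0=1, P1=10, P2=4, P3=4, P4=2) → (P0=1, P1=13, P2=5, P3=4, P4=0)
step 5: fire t2:  (P0=1, P1=13, P2=5, P3=4, P4=0) → (P0=1, P1=13, P2=3, P3=7, P4=2)
step 6: fire t1:  (P0=1, P1=13, P2=3, P3=7, P4=2) → (P0=1, P1=11, P2=5, P3=7, P4=2)
step 7: fire t4:  (P0=1, P1=11, P2=5, P3=7, P4=2) → (P0=1, P1=11, P2=5, P3=7, P4=3)

(P0=1, P1=11, P2=5, P3=7, P4=3)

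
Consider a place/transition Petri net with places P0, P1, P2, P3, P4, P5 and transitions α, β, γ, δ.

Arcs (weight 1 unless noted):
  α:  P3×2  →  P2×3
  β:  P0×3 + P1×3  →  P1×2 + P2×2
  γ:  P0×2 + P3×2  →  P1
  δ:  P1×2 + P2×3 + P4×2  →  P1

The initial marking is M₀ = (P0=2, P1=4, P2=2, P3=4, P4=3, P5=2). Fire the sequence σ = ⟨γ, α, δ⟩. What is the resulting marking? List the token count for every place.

(P0=0, P1=4, P2=2, P3=0, P4=1, P5=2)

step 1: fire γ:  (P0=2, P1=4, P2=2, P3=4, P4=3, P5=2) → (P0=0, P1=5, P2=2, P3=2, P4=3, P5=2)
step 2: fire α:  (P0=0, P1=5, P2=2, P3=2, P4=3, P5=2) → (P0=0, P1=5, P2=5, P3=0, P4=3, P5=2)
step 3: fire δ:  (P0=0, P1=5, P2=5, P3=0, P4=3, P5=2) → (P0=0, P1=4, P2=2, P3=0, P4=1, P5=2)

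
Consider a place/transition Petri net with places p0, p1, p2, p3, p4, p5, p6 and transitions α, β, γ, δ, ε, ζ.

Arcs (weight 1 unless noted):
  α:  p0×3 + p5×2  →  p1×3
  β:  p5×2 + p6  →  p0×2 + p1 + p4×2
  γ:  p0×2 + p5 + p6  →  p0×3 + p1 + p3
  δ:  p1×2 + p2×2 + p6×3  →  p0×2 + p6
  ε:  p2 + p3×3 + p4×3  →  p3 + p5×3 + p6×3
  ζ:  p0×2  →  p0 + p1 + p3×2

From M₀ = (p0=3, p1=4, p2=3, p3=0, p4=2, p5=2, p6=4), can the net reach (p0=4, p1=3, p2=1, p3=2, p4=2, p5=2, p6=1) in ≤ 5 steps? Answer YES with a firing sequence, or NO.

depth 0: 1 marking
depth 1: 6 markings reached so far
depth 2: 14 markings reached so far
depth 3: 22 markings reached so far
depth 4: 31 markings reached so far
depth 5: 42 markings reached so far
target is not among the 42 markings reachable within 5 steps

NO — not reachable within 5 firings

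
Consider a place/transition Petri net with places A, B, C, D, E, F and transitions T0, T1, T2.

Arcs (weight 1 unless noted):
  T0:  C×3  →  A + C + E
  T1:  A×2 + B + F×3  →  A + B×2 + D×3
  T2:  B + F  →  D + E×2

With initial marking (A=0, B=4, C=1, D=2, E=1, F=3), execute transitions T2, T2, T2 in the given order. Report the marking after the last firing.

step 1: fire T2:  (A=0, B=4, C=1, D=2, E=1, F=3) → (A=0, B=3, C=1, D=3, E=3, F=2)
step 2: fire T2:  (A=0, B=3, C=1, D=3, E=3, F=2) → (A=0, B=2, C=1, D=4, E=5, F=1)
step 3: fire T2:  (A=0, B=2, C=1, D=4, E=5, F=1) → (A=0, B=1, C=1, D=5, E=7, F=0)

(A=0, B=1, C=1, D=5, E=7, F=0)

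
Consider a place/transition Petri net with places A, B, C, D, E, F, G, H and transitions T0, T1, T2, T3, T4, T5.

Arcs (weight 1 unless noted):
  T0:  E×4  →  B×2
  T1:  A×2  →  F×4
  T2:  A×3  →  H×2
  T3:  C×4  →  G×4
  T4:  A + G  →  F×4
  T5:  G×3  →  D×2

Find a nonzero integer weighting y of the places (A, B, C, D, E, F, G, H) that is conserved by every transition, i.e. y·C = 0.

y = (A:0, B:2, C:0, D:0, E:1, F:0, G:0, H:0)

Incidence matrix C (rows=places, cols=transitions):
       T0   T1   T2   T3   T4   T5
    A   0   -2   -3    0   -1    0
    B   2    0    0    0    0    0
    C   0    0    0   -4    0    0
    D   0    0    0    0    0    2
    E  -4    0    0    0    0    0
    F   0    4    0    0    4    0
    G   0    0    0    4   -1   -3
    H   0    0    2    0    0    0

Candidate y = [0, 2, 0, 0, 1, 0, 0, 0]; check y·C column-wise:
  col T0: 2·2 + 1·-4 = 0
  col T1: 0·-2 + 2·0 + 1·0 + 0·4 = 0
  col T2: 0·-3 + 2·0 + 1·0 + 0·2 = 0
  col T3: 2·0 + 0·-4 + 1·0 + 0·4 = 0
  col T4: 0·-1 + 2·0 + 1·0 + 0·4 + 0·-1 = 0
  col T5: 2·0 + 0·2 + 1·0 + 0·-3 = 0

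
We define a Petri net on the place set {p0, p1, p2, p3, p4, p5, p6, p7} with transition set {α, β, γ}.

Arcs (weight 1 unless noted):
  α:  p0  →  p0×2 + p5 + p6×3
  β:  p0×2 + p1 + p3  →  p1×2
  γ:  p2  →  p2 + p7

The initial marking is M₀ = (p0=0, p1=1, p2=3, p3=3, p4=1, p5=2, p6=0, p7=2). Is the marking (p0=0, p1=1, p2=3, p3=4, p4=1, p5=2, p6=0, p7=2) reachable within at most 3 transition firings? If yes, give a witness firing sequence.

NO — not reachable within 3 firings

depth 0: 1 marking
depth 1: 2 markings reached so far
depth 2: 3 markings reached so far
depth 3: 4 markings reached so far
target is not among the 4 markings reachable within 3 steps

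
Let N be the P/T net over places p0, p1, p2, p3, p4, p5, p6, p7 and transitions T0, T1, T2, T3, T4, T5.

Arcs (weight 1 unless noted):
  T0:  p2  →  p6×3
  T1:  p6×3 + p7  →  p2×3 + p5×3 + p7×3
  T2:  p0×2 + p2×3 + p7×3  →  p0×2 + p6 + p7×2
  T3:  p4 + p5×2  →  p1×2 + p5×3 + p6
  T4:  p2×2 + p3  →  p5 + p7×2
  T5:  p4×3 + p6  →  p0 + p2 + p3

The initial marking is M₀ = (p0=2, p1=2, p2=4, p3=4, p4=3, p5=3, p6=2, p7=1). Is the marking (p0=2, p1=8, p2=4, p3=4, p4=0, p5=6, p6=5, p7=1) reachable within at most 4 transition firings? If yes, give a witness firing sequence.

YES — reachable via ⟨T3, T3, T3⟩ (3 firings)

step 1: fire T3:  (p0=2, p1=2, p2=4, p3=4, p4=3, p5=3, p6=2, p7=1) → (p0=2, p1=4, p2=4, p3=4, p4=2, p5=4, p6=3, p7=1)
step 2: fire T3:  (p0=2, p1=4, p2=4, p3=4, p4=2, p5=4, p6=3, p7=1) → (p0=2, p1=6, p2=4, p3=4, p4=1, p5=5, p6=4, p7=1)
step 3: fire T3:  (p0=2, p1=6, p2=4, p3=4, p4=1, p5=5, p6=4, p7=1) → (p0=2, p1=8, p2=4, p3=4, p4=0, p5=6, p6=5, p7=1)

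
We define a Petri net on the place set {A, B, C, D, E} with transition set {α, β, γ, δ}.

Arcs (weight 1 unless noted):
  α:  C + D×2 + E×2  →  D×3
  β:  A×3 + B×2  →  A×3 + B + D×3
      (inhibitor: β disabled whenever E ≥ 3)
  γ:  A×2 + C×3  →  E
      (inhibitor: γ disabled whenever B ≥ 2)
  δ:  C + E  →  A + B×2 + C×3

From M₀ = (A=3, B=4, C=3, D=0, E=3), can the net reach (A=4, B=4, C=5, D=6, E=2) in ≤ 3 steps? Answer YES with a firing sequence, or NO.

step 1: fire δ:  (A=3, B=4, C=3, D=0, E=3) → (A=4, B=6, C=5, D=0, E=2)
step 2: fire β:  (A=4, B=6, C=5, D=0, E=2) → (A=4, B=5, C=5, D=3, E=2)
step 3: fire β:  (A=4, B=5, C=5, D=3, E=2) → (A=4, B=4, C=5, D=6, E=2)

YES — reachable via ⟨δ, β, β⟩ (3 firings)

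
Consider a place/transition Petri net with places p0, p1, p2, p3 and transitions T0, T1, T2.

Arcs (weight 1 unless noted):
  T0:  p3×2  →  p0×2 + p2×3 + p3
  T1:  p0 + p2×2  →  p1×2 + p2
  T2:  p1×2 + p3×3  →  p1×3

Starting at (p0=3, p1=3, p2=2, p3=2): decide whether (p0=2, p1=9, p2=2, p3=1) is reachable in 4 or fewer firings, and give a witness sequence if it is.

step 1: fire T0:  (p0=3, p1=3, p2=2, p3=2) → (p0=5, p1=3, p2=5, p3=1)
step 2: fire T1:  (p0=5, p1=3, p2=5, p3=1) → (p0=4, p1=5, p2=4, p3=1)
step 3: fire T1:  (p0=4, p1=5, p2=4, p3=1) → (p0=3, p1=7, p2=3, p3=1)
step 4: fire T1:  (p0=3, p1=7, p2=3, p3=1) → (p0=2, p1=9, p2=2, p3=1)

YES — reachable via ⟨T0, T1, T1, T1⟩ (4 firings)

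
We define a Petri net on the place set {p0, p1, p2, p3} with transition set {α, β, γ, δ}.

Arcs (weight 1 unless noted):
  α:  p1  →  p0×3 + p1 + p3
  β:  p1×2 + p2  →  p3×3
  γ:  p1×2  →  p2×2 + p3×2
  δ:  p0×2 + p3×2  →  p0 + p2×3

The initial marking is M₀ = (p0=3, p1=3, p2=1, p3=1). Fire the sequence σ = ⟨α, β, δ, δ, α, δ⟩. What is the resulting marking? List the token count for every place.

(p0=6, p1=1, p2=9, p3=0)

step 1: fire α:  (p0=3, p1=3, p2=1, p3=1) → (p0=6, p1=3, p2=1, p3=2)
step 2: fire β:  (p0=6, p1=3, p2=1, p3=2) → (p0=6, p1=1, p2=0, p3=5)
step 3: fire δ:  (p0=6, p1=1, p2=0, p3=5) → (p0=5, p1=1, p2=3, p3=3)
step 4: fire δ:  (p0=5, p1=1, p2=3, p3=3) → (p0=4, p1=1, p2=6, p3=1)
step 5: fire α:  (p0=4, p1=1, p2=6, p3=1) → (p0=7, p1=1, p2=6, p3=2)
step 6: fire δ:  (p0=7, p1=1, p2=6, p3=2) → (p0=6, p1=1, p2=9, p3=0)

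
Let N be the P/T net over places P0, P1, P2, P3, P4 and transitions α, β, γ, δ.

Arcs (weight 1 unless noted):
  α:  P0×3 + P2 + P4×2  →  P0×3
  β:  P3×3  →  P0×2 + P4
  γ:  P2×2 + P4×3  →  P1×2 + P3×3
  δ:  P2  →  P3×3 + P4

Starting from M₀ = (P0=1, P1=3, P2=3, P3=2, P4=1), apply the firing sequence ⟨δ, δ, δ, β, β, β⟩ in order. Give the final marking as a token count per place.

step 1: fire δ:  (P0=1, P1=3, P2=3, P3=2, P4=1) → (P0=1, P1=3, P2=2, P3=5, P4=2)
step 2: fire δ:  (P0=1, P1=3, P2=2, P3=5, P4=2) → (P0=1, P1=3, P2=1, P3=8, P4=3)
step 3: fire δ:  (P0=1, P1=3, P2=1, P3=8, P4=3) → (P0=1, P1=3, P2=0, P3=11, P4=4)
step 4: fire β:  (P0=1, P1=3, P2=0, P3=11, P4=4) → (P0=3, P1=3, P2=0, P3=8, P4=5)
step 5: fire β:  (P0=3, P1=3, P2=0, P3=8, P4=5) → (P0=5, P1=3, P2=0, P3=5, P4=6)
step 6: fire β:  (P0=5, P1=3, P2=0, P3=5, P4=6) → (P0=7, P1=3, P2=0, P3=2, P4=7)

(P0=7, P1=3, P2=0, P3=2, P4=7)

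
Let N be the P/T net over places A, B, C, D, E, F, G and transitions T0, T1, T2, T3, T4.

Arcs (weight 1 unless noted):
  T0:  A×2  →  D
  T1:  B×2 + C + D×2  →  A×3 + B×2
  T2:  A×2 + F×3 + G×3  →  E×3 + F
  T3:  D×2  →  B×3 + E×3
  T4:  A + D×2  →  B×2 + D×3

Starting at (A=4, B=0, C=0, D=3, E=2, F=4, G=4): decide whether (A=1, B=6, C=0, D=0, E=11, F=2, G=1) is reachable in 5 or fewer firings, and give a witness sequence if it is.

depth 0: 1 marking
depth 1: 5 markings reached so far
depth 2: 13 markings reached so far
depth 3: 23 markings reached so far
depth 4: 32 markings reached so far
depth 5: 36 markings reached so far
target is not among the 36 markings reachable within 5 steps

NO — not reachable within 5 firings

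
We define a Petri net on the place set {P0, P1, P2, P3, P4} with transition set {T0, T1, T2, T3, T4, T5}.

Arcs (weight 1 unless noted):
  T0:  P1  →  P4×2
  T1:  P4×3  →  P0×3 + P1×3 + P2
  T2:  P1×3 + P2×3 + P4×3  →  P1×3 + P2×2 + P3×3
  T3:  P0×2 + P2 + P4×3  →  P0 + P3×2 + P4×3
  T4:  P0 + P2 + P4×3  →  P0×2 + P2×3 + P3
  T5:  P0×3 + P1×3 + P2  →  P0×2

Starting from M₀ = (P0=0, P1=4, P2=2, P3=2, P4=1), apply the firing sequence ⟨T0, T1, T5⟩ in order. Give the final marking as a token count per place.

step 1: fire T0:  (P0=0, P1=4, P2=2, P3=2, P4=1) → (P0=0, P1=3, P2=2, P3=2, P4=3)
step 2: fire T1:  (P0=0, P1=3, P2=2, P3=2, P4=3) → (P0=3, P1=6, P2=3, P3=2, P4=0)
step 3: fire T5:  (P0=3, P1=6, P2=3, P3=2, P4=0) → (P0=2, P1=3, P2=2, P3=2, P4=0)

(P0=2, P1=3, P2=2, P3=2, P4=0)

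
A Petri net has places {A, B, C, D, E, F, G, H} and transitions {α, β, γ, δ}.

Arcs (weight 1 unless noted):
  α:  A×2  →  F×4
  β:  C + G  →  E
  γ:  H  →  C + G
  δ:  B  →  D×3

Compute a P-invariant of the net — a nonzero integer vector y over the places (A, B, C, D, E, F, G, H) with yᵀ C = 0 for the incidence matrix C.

y = (A:0, B:3, C:0, D:1, E:0, F:0, G:0, H:0)

Incidence matrix C (rows=places, cols=transitions):
        α    β    γ    δ
    A  -2    0    0    0
    B   0    0    0   -1
    C   0   -1    1    0
    D   0    0    0    3
    E   0    1    0    0
    F   4    0    0    0
    G   0   -1    1    0
    H   0    0   -1    0

Candidate y = [0, 3, 0, 1, 0, 0, 0, 0]; check y·C column-wise:
  col α: 0·-2 + 3·0 + 1·0 + 0·4 = 0
  col β: 3·0 + 0·-1 + 1·0 + 0·1 + 0·-1 = 0
  col γ: 3·0 + 0·1 + 1·0 + 0·1 + 0·-1 = 0
  col δ: 3·-1 + 1·3 = 0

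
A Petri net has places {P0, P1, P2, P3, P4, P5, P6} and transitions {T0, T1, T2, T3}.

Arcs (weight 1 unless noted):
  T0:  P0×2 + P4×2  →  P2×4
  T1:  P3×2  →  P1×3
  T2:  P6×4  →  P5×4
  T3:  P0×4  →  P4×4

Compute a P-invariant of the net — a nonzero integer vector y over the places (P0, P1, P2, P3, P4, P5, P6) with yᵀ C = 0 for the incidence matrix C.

Incidence matrix C (rows=places, cols=transitions):
       T0   T1   T2   T3
   P0  -2    0    0   -4
   P1   0    3    0    0
   P2   4    0    0    0
   P3   0   -2    0    0
   P4  -2    0    0    4
   P5   0    0    4    0
   P6   0    0   -4    0

Candidate y = [0, 2, 0, 3, 0, 0, 0]; check y·C column-wise:
  col T0: 0·-2 + 2·0 + 0·4 + 3·0 + 0·-2 = 0
  col T1: 2·3 + 3·-2 = 0
  col T2: 2·0 + 3·0 + 0·4 + 0·-4 = 0
  col T3: 0·-4 + 2·0 + 3·0 + 0·4 = 0

y = (P0:0, P1:2, P2:0, P3:3, P4:0, P5:0, P6:0)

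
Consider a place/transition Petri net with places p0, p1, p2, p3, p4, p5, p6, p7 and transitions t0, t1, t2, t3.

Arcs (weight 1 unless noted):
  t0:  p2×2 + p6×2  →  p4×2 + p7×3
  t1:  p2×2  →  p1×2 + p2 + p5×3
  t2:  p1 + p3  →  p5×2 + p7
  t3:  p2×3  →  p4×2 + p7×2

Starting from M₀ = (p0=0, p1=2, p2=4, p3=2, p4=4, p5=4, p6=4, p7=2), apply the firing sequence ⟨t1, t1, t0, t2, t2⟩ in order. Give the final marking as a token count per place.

step 1: fire t1:  (p0=0, p1=2, p2=4, p3=2, p4=4, p5=4, p6=4, p7=2) → (p0=0, p1=4, p2=3, p3=2, p4=4, p5=7, p6=4, p7=2)
step 2: fire t1:  (p0=0, p1=4, p2=3, p3=2, p4=4, p5=7, p6=4, p7=2) → (p0=0, p1=6, p2=2, p3=2, p4=4, p5=10, p6=4, p7=2)
step 3: fire t0:  (p0=0, p1=6, p2=2, p3=2, p4=4, p5=10, p6=4, p7=2) → (p0=0, p1=6, p2=0, p3=2, p4=6, p5=10, p6=2, p7=5)
step 4: fire t2:  (p0=0, p1=6, p2=0, p3=2, p4=6, p5=10, p6=2, p7=5) → (p0=0, p1=5, p2=0, p3=1, p4=6, p5=12, p6=2, p7=6)
step 5: fire t2:  (p0=0, p1=5, p2=0, p3=1, p4=6, p5=12, p6=2, p7=6) → (p0=0, p1=4, p2=0, p3=0, p4=6, p5=14, p6=2, p7=7)

(p0=0, p1=4, p2=0, p3=0, p4=6, p5=14, p6=2, p7=7)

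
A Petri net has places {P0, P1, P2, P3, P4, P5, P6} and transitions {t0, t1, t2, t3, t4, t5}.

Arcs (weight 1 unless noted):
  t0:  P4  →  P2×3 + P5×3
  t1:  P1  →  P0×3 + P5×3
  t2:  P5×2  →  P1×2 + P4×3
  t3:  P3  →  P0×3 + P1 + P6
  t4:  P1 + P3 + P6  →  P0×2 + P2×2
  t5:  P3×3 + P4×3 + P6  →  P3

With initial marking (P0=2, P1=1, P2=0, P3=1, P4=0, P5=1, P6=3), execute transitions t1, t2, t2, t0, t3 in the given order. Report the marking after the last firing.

step 1: fire t1:  (P0=2, P1=1, P2=0, P3=1, P4=0, P5=1, P6=3) → (P0=5, P1=0, P2=0, P3=1, P4=0, P5=4, P6=3)
step 2: fire t2:  (P0=5, P1=0, P2=0, P3=1, P4=0, P5=4, P6=3) → (P0=5, P1=2, P2=0, P3=1, P4=3, P5=2, P6=3)
step 3: fire t2:  (P0=5, P1=2, P2=0, P3=1, P4=3, P5=2, P6=3) → (P0=5, P1=4, P2=0, P3=1, P4=6, P5=0, P6=3)
step 4: fire t0:  (P0=5, P1=4, P2=0, P3=1, P4=6, P5=0, P6=3) → (P0=5, P1=4, P2=3, P3=1, P4=5, P5=3, P6=3)
step 5: fire t3:  (P0=5, P1=4, P2=3, P3=1, P4=5, P5=3, P6=3) → (P0=8, P1=5, P2=3, P3=0, P4=5, P5=3, P6=4)

(P0=8, P1=5, P2=3, P3=0, P4=5, P5=3, P6=4)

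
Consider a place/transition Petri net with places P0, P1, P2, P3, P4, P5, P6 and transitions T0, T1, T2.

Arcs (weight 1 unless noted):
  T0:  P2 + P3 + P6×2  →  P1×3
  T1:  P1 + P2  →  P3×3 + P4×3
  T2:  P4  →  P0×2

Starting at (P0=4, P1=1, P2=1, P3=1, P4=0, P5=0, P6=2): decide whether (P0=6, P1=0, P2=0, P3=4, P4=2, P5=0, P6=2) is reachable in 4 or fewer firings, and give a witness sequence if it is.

YES — reachable via ⟨T1, T2⟩ (2 firings)

step 1: fire T1:  (P0=4, P1=1, P2=1, P3=1, P4=0, P5=0, P6=2) → (P0=4, P1=0, P2=0, P3=4, P4=3, P5=0, P6=2)
step 2: fire T2:  (P0=4, P1=0, P2=0, P3=4, P4=3, P5=0, P6=2) → (P0=6, P1=0, P2=0, P3=4, P4=2, P5=0, P6=2)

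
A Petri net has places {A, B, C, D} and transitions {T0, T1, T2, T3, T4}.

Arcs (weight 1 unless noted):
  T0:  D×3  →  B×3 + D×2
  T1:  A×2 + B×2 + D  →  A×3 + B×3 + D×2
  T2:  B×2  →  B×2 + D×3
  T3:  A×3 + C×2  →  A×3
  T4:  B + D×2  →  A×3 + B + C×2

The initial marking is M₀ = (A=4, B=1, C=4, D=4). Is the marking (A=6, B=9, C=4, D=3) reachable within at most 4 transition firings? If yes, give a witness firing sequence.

depth 0: 1 marking
depth 1: 4 markings reached so far
depth 2: 12 markings reached so far
depth 3: 27 markings reached so far
depth 4: 57 markings reached so far
target is not among the 57 markings reachable within 4 steps

NO — not reachable within 4 firings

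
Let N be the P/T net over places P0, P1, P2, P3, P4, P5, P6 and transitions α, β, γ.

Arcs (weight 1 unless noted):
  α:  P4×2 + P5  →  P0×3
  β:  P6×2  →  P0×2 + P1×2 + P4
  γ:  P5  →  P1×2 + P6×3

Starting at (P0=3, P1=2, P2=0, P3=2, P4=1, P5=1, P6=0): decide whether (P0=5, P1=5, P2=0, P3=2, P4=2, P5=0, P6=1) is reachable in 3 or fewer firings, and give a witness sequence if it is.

depth 0: 1 marking
depth 1: 2 markings reached so far
depth 2: 3 markings reached so far
depth 3: 3 markings reached so far
(frontier empty at depth 3; search complete)
target is not among the 3 markings reachable within 3 steps

NO — not reachable within 3 firings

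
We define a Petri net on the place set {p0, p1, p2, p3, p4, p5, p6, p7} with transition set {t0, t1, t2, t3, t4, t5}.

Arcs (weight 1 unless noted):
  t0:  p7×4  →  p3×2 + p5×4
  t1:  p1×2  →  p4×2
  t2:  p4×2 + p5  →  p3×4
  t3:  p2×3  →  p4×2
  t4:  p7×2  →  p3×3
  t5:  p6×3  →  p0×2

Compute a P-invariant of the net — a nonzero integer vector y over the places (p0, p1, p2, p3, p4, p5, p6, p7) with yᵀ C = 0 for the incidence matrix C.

y = (p0:3, p1:0, p2:0, p3:0, p4:0, p5:0, p6:2, p7:0)

Incidence matrix C (rows=places, cols=transitions):
       t0   t1   t2   t3   t4   t5
   p0   0    0    0    0    0    2
   p1   0   -2    0    0    0    0
   p2   0    0    0   -3    0    0
   p3   2    0    4    0    3    0
   p4   0    2   -2    2    0    0
   p5   4    0   -1    0    0    0
   p6   0    0    0    0    0   -3
   p7  -4    0    0    0   -2    0

Candidate y = [3, 0, 0, 0, 0, 0, 2, 0]; check y·C column-wise:
  col t0: 3·0 + 0·2 + 0·4 + 2·0 + 0·-4 = 0
  col t1: 3·0 + 0·-2 + 0·2 + 2·0 = 0
  col t2: 3·0 + 0·4 + 0·-2 + 0·-1 + 2·0 = 0
  col t3: 3·0 + 0·-3 + 0·2 + 2·0 = 0
  col t4: 3·0 + 0·3 + 2·0 + 0·-2 = 0
  col t5: 3·2 + 2·-3 = 0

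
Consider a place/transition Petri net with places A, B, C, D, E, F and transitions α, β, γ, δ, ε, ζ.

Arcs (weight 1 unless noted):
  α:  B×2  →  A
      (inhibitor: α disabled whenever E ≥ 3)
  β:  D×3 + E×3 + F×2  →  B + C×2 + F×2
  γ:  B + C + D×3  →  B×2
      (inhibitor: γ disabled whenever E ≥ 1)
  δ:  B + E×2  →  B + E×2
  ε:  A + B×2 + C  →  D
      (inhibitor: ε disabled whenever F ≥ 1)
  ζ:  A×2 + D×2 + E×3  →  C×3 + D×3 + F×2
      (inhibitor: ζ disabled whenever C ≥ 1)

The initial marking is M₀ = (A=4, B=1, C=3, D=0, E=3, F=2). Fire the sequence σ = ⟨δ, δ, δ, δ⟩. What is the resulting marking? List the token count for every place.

step 1: fire δ:  (A=4, B=1, C=3, D=0, E=3, F=2) → (A=4, B=1, C=3, D=0, E=3, F=2)
step 2: fire δ:  (A=4, B=1, C=3, D=0, E=3, F=2) → (A=4, B=1, C=3, D=0, E=3, F=2)
step 3: fire δ:  (A=4, B=1, C=3, D=0, E=3, F=2) → (A=4, B=1, C=3, D=0, E=3, F=2)
step 4: fire δ:  (A=4, B=1, C=3, D=0, E=3, F=2) → (A=4, B=1, C=3, D=0, E=3, F=2)

(A=4, B=1, C=3, D=0, E=3, F=2)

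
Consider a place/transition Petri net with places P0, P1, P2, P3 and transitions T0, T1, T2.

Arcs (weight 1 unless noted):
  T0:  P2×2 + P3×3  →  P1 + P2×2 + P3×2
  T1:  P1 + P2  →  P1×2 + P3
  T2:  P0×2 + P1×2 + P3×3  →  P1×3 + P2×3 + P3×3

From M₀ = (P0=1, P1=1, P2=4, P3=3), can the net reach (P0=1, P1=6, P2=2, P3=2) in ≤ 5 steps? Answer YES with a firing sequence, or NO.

YES — reachable via ⟨T0, T1, T0, T1, T0⟩ (5 firings)

step 1: fire T0:  (P0=1, P1=1, P2=4, P3=3) → (P0=1, P1=2, P2=4, P3=2)
step 2: fire T1:  (P0=1, P1=2, P2=4, P3=2) → (P0=1, P1=3, P2=3, P3=3)
step 3: fire T0:  (P0=1, P1=3, P2=3, P3=3) → (P0=1, P1=4, P2=3, P3=2)
step 4: fire T1:  (P0=1, P1=4, P2=3, P3=2) → (P0=1, P1=5, P2=2, P3=3)
step 5: fire T0:  (P0=1, P1=5, P2=2, P3=3) → (P0=1, P1=6, P2=2, P3=2)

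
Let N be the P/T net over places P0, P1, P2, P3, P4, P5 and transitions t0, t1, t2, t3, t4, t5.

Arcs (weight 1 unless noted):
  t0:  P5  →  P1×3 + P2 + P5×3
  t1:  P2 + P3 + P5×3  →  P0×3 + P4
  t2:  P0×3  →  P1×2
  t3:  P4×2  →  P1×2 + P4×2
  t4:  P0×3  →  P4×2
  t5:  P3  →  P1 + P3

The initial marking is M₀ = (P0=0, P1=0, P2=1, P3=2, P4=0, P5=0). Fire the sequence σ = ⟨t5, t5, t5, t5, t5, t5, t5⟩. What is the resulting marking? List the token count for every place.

step 1: fire t5:  (P0=0, P1=0, P2=1, P3=2, P4=0, P5=0) → (P0=0, P1=1, P2=1, P3=2, P4=0, P5=0)
step 2: fire t5:  (P0=0, P1=1, P2=1, P3=2, P4=0, P5=0) → (P0=0, P1=2, P2=1, P3=2, P4=0, P5=0)
step 3: fire t5:  (P0=0, P1=2, P2=1, P3=2, P4=0, P5=0) → (P0=0, P1=3, P2=1, P3=2, P4=0, P5=0)
step 4: fire t5:  (P0=0, P1=3, P2=1, P3=2, P4=0, P5=0) → (P0=0, P1=4, P2=1, P3=2, P4=0, P5=0)
step 5: fire t5:  (P0=0, P1=4, P2=1, P3=2, P4=0, P5=0) → (P0=0, P1=5, P2=1, P3=2, P4=0, P5=0)
step 6: fire t5:  (P0=0, P1=5, P2=1, P3=2, P4=0, P5=0) → (P0=0, P1=6, P2=1, P3=2, P4=0, P5=0)
step 7: fire t5:  (P0=0, P1=6, P2=1, P3=2, P4=0, P5=0) → (P0=0, P1=7, P2=1, P3=2, P4=0, P5=0)

(P0=0, P1=7, P2=1, P3=2, P4=0, P5=0)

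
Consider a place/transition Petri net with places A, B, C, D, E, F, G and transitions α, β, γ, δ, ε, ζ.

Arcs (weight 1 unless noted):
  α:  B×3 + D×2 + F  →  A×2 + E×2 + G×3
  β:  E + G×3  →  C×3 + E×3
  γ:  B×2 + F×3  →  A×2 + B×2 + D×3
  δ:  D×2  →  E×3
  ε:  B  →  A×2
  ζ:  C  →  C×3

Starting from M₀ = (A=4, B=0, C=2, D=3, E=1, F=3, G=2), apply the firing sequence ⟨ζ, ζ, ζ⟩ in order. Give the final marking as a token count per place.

step 1: fire ζ:  (A=4, B=0, C=2, D=3, E=1, F=3, G=2) → (A=4, B=0, C=4, D=3, E=1, F=3, G=2)
step 2: fire ζ:  (A=4, B=0, C=4, D=3, E=1, F=3, G=2) → (A=4, B=0, C=6, D=3, E=1, F=3, G=2)
step 3: fire ζ:  (A=4, B=0, C=6, D=3, E=1, F=3, G=2) → (A=4, B=0, C=8, D=3, E=1, F=3, G=2)

(A=4, B=0, C=8, D=3, E=1, F=3, G=2)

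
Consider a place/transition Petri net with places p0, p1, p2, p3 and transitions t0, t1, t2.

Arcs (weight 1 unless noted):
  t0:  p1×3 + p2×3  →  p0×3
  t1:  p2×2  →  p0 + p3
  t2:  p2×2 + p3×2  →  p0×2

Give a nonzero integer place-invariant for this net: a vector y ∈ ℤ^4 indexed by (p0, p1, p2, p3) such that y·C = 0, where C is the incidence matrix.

y = (p0:3, p1:1, p2:2, p3:1)

Incidence matrix C (rows=places, cols=transitions):
       t0   t1   t2
   p0   3    1    2
   p1  -3    0    0
   p2  -3   -2   -2
   p3   0    1   -2

Candidate y = [3, 1, 2, 1]; check y·C column-wise:
  col t0: 3·3 + 1·-3 + 2·-3 + 1·0 = 0
  col t1: 3·1 + 1·0 + 2·-2 + 1·1 = 0
  col t2: 3·2 + 1·0 + 2·-2 + 1·-2 = 0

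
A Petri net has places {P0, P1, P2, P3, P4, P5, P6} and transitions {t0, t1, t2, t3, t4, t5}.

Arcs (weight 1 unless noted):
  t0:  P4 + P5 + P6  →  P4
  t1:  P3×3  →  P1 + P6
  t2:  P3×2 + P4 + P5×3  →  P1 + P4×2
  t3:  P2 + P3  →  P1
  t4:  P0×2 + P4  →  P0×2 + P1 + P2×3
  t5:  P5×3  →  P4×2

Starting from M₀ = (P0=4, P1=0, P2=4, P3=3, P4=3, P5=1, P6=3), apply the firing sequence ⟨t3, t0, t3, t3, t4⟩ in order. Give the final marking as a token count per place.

(P0=4, P1=4, P2=4, P3=0, P4=2, P5=0, P6=2)

step 1: fire t3:  (P0=4, P1=0, P2=4, P3=3, P4=3, P5=1, P6=3) → (P0=4, P1=1, P2=3, P3=2, P4=3, P5=1, P6=3)
step 2: fire t0:  (P0=4, P1=1, P2=3, P3=2, P4=3, P5=1, P6=3) → (P0=4, P1=1, P2=3, P3=2, P4=3, P5=0, P6=2)
step 3: fire t3:  (P0=4, P1=1, P2=3, P3=2, P4=3, P5=0, P6=2) → (P0=4, P1=2, P2=2, P3=1, P4=3, P5=0, P6=2)
step 4: fire t3:  (P0=4, P1=2, P2=2, P3=1, P4=3, P5=0, P6=2) → (P0=4, P1=3, P2=1, P3=0, P4=3, P5=0, P6=2)
step 5: fire t4:  (P0=4, P1=3, P2=1, P3=0, P4=3, P5=0, P6=2) → (P0=4, P1=4, P2=4, P3=0, P4=2, P5=0, P6=2)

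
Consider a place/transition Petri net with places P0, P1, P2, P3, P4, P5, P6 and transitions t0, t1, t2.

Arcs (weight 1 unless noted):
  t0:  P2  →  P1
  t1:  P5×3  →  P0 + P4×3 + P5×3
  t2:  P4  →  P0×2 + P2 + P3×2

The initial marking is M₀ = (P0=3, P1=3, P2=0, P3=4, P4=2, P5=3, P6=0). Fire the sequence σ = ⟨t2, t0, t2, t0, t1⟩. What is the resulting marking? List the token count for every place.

step 1: fire t2:  (P0=3, P1=3, P2=0, P3=4, P4=2, P5=3, P6=0) → (P0=5, P1=3, P2=1, P3=6, P4=1, P5=3, P6=0)
step 2: fire t0:  (P0=5, P1=3, P2=1, P3=6, P4=1, P5=3, P6=0) → (P0=5, P1=4, P2=0, P3=6, P4=1, P5=3, P6=0)
step 3: fire t2:  (P0=5, P1=4, P2=0, P3=6, P4=1, P5=3, P6=0) → (P0=7, P1=4, P2=1, P3=8, P4=0, P5=3, P6=0)
step 4: fire t0:  (P0=7, P1=4, P2=1, P3=8, P4=0, P5=3, P6=0) → (P0=7, P1=5, P2=0, P3=8, P4=0, P5=3, P6=0)
step 5: fire t1:  (P0=7, P1=5, P2=0, P3=8, P4=0, P5=3, P6=0) → (P0=8, P1=5, P2=0, P3=8, P4=3, P5=3, P6=0)

(P0=8, P1=5, P2=0, P3=8, P4=3, P5=3, P6=0)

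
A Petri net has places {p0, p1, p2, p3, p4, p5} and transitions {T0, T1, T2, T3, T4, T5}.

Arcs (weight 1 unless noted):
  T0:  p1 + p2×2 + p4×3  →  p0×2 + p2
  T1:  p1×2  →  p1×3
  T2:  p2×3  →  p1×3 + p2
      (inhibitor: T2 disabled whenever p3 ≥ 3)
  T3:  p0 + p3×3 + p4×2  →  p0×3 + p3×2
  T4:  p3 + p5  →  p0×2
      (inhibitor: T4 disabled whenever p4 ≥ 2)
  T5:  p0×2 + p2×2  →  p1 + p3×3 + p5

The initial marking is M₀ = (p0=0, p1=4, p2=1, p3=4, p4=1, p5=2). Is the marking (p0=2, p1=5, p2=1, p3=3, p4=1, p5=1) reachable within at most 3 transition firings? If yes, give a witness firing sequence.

step 1: fire T1:  (p0=0, p1=4, p2=1, p3=4, p4=1, p5=2) → (p0=0, p1=5, p2=1, p3=4, p4=1, p5=2)
step 2: fire T4:  (p0=0, p1=5, p2=1, p3=4, p4=1, p5=2) → (p0=2, p1=5, p2=1, p3=3, p4=1, p5=1)

YES — reachable via ⟨T1, T4⟩ (2 firings)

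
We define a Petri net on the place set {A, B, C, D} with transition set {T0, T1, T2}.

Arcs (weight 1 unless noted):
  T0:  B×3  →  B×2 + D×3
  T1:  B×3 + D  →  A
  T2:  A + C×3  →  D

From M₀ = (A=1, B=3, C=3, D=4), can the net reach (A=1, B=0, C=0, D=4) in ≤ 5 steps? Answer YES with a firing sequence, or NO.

YES — reachable via ⟨T1, T2⟩ (2 firings)

step 1: fire T1:  (A=1, B=3, C=3, D=4) → (A=2, B=0, C=3, D=3)
step 2: fire T2:  (A=2, B=0, C=3, D=3) → (A=1, B=0, C=0, D=4)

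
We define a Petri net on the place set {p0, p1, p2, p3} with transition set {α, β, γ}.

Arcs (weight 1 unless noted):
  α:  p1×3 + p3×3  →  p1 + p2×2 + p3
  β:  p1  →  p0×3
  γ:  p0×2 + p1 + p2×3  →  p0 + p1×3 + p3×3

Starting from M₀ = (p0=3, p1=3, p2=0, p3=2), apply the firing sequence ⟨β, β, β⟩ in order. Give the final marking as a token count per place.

(p0=12, p1=0, p2=0, p3=2)

step 1: fire β:  (p0=3, p1=3, p2=0, p3=2) → (p0=6, p1=2, p2=0, p3=2)
step 2: fire β:  (p0=6, p1=2, p2=0, p3=2) → (p0=9, p1=1, p2=0, p3=2)
step 3: fire β:  (p0=9, p1=1, p2=0, p3=2) → (p0=12, p1=0, p2=0, p3=2)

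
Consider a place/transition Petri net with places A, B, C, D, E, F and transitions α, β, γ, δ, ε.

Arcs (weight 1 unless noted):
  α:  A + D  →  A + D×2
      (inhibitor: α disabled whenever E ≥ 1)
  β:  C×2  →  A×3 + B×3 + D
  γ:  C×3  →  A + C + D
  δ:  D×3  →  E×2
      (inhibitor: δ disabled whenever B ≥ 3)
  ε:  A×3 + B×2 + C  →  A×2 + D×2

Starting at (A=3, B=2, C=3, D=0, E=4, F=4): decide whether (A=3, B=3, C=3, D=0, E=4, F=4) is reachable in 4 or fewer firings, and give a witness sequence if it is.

depth 0: 1 marking
depth 1: 4 markings reached so far
depth 2: 6 markings reached so far
depth 3: 7 markings reached so far
depth 4: 7 markings reached so far
(frontier empty at depth 4; search complete)
target is not among the 7 markings reachable within 4 steps

NO — not reachable within 4 firings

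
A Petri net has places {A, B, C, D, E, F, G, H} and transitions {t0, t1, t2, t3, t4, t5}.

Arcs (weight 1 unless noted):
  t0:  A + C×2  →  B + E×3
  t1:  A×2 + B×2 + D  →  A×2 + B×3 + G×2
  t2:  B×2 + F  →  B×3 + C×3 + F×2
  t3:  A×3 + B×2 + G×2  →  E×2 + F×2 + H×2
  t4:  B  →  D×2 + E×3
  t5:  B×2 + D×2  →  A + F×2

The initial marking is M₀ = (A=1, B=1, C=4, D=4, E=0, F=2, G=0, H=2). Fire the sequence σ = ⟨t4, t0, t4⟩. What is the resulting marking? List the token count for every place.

step 1: fire t4:  (A=1, B=1, C=4, D=4, E=0, F=2, G=0, H=2) → (A=1, B=0, C=4, D=6, E=3, F=2, G=0, H=2)
step 2: fire t0:  (A=1, B=0, C=4, D=6, E=3, F=2, G=0, H=2) → (A=0, B=1, C=2, D=6, E=6, F=2, G=0, H=2)
step 3: fire t4:  (A=0, B=1, C=2, D=6, E=6, F=2, G=0, H=2) → (A=0, B=0, C=2, D=8, E=9, F=2, G=0, H=2)

(A=0, B=0, C=2, D=8, E=9, F=2, G=0, H=2)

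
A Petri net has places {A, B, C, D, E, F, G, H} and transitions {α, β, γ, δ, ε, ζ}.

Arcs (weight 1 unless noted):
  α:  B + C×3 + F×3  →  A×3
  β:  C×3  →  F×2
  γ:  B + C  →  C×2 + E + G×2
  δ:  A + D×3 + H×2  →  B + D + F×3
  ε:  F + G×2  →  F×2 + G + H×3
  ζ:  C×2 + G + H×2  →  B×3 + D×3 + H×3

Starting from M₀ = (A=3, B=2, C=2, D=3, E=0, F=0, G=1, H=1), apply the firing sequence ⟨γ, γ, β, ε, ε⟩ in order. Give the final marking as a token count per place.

(A=3, B=0, C=1, D=3, E=2, F=4, G=3, H=7)

step 1: fire γ:  (A=3, B=2, C=2, D=3, E=0, F=0, G=1, H=1) → (A=3, B=1, C=3, D=3, E=1, F=0, G=3, H=1)
step 2: fire γ:  (A=3, B=1, C=3, D=3, E=1, F=0, G=3, H=1) → (A=3, B=0, C=4, D=3, E=2, F=0, G=5, H=1)
step 3: fire β:  (A=3, B=0, C=4, D=3, E=2, F=0, G=5, H=1) → (A=3, B=0, C=1, D=3, E=2, F=2, G=5, H=1)
step 4: fire ε:  (A=3, B=0, C=1, D=3, E=2, F=2, G=5, H=1) → (A=3, B=0, C=1, D=3, E=2, F=3, G=4, H=4)
step 5: fire ε:  (A=3, B=0, C=1, D=3, E=2, F=3, G=4, H=4) → (A=3, B=0, C=1, D=3, E=2, F=4, G=3, H=7)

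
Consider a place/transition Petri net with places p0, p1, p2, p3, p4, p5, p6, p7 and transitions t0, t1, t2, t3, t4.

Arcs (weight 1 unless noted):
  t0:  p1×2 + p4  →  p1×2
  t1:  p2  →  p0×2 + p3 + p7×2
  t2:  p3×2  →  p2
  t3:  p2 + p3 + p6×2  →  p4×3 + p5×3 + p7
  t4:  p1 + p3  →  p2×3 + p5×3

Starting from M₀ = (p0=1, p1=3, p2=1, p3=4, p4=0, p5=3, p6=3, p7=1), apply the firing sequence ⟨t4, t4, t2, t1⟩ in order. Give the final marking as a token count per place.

step 1: fire t4:  (p0=1, p1=3, p2=1, p3=4, p4=0, p5=3, p6=3, p7=1) → (p0=1, p1=2, p2=4, p3=3, p4=0, p5=6, p6=3, p7=1)
step 2: fire t4:  (p0=1, p1=2, p2=4, p3=3, p4=0, p5=6, p6=3, p7=1) → (p0=1, p1=1, p2=7, p3=2, p4=0, p5=9, p6=3, p7=1)
step 3: fire t2:  (p0=1, p1=1, p2=7, p3=2, p4=0, p5=9, p6=3, p7=1) → (p0=1, p1=1, p2=8, p3=0, p4=0, p5=9, p6=3, p7=1)
step 4: fire t1:  (p0=1, p1=1, p2=8, p3=0, p4=0, p5=9, p6=3, p7=1) → (p0=3, p1=1, p2=7, p3=1, p4=0, p5=9, p6=3, p7=3)

(p0=3, p1=1, p2=7, p3=1, p4=0, p5=9, p6=3, p7=3)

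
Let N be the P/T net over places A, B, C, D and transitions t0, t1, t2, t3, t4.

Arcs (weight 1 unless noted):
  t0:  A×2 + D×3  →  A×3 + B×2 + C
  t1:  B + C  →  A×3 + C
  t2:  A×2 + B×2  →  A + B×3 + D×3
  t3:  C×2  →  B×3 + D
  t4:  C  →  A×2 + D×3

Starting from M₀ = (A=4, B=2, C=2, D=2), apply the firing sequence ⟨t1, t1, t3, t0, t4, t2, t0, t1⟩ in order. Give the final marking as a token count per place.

step 1: fire t1:  (A=4, B=2, C=2, D=2) → (A=7, B=1, C=2, D=2)
step 2: fire t1:  (A=7, B=1, C=2, D=2) → (A=10, B=0, C=2, D=2)
step 3: fire t3:  (A=10, B=0, C=2, D=2) → (A=10, B=3, C=0, D=3)
step 4: fire t0:  (A=10, B=3, C=0, D=3) → (A=11, B=5, C=1, D=0)
step 5: fire t4:  (A=11, B=5, C=1, D=0) → (A=13, B=5, C=0, D=3)
step 6: fire t2:  (A=13, B=5, C=0, D=3) → (A=12, B=6, C=0, D=6)
step 7: fire t0:  (A=12, B=6, C=0, D=6) → (A=13, B=8, C=1, D=3)
step 8: fire t1:  (A=13, B=8, C=1, D=3) → (A=16, B=7, C=1, D=3)

(A=16, B=7, C=1, D=3)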